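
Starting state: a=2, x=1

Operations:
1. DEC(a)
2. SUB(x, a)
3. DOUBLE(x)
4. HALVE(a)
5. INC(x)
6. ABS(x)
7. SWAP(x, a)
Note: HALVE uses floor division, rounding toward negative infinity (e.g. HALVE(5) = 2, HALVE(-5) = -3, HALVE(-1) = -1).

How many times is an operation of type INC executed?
1

Counting INC operations:
Step 5: INC(x) ← INC
Total: 1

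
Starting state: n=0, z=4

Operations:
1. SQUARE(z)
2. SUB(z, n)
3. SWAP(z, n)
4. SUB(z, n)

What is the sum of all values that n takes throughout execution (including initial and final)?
32

Values of n at each step:
Initial: n = 0
After step 1: n = 0
After step 2: n = 0
After step 3: n = 16
After step 4: n = 16
Sum = 0 + 0 + 0 + 16 + 16 = 32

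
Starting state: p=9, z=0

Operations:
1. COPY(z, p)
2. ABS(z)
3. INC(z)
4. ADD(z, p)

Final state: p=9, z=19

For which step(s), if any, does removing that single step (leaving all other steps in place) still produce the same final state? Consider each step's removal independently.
Step(s) 2

Testing removal of each single step:
Without step 1: final = p=9, z=10 (different)
Without step 2: final = p=9, z=19 (same)
Without step 3: final = p=9, z=18 (different)
Without step 4: final = p=9, z=10 (different)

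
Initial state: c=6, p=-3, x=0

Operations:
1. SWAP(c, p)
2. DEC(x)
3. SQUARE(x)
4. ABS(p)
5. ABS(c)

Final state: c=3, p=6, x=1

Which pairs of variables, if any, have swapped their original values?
None

Comparing initial and final values:
p: -3 → 6
x: 0 → 1
c: 6 → 3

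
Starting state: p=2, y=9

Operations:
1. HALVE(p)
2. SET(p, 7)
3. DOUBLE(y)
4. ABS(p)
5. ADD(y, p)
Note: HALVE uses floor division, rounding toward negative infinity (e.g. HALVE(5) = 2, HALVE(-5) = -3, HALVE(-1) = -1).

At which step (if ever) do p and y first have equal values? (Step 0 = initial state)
Never

p and y never become equal during execution.

Comparing values at each step:
Initial: p=2, y=9
After step 1: p=1, y=9
After step 2: p=7, y=9
After step 3: p=7, y=18
After step 4: p=7, y=18
After step 5: p=7, y=25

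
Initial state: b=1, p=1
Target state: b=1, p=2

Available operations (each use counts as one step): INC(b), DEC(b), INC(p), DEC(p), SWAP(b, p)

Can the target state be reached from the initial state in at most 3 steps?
Yes

Path (1 step): INC(p)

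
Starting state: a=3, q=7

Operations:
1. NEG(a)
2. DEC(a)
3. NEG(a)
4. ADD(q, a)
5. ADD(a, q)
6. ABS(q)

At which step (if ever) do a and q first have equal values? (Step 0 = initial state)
Never

a and q never become equal during execution.

Comparing values at each step:
Initial: a=3, q=7
After step 1: a=-3, q=7
After step 2: a=-4, q=7
After step 3: a=4, q=7
After step 4: a=4, q=11
After step 5: a=15, q=11
After step 6: a=15, q=11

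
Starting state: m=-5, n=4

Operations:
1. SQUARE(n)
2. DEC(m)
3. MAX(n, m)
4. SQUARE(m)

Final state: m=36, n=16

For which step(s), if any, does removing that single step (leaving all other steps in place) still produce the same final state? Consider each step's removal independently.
Step(s) 3

Testing removal of each single step:
Without step 1: final = m=36, n=4 (different)
Without step 2: final = m=25, n=16 (different)
Without step 3: final = m=36, n=16 (same)
Without step 4: final = m=-6, n=16 (different)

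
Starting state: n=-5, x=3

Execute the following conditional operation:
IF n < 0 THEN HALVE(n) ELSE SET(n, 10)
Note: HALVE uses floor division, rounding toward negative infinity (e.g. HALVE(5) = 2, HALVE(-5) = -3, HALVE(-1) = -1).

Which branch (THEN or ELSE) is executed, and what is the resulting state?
Branch: THEN, Final state: n=-3, x=3

Evaluating condition: n < 0
n = -5
Condition is True, so THEN branch executes
After HALVE(n): n=-3, x=3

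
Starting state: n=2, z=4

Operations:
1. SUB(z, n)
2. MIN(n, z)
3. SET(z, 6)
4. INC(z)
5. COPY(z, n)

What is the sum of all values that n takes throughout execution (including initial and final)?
12

Values of n at each step:
Initial: n = 2
After step 1: n = 2
After step 2: n = 2
After step 3: n = 2
After step 4: n = 2
After step 5: n = 2
Sum = 2 + 2 + 2 + 2 + 2 + 2 = 12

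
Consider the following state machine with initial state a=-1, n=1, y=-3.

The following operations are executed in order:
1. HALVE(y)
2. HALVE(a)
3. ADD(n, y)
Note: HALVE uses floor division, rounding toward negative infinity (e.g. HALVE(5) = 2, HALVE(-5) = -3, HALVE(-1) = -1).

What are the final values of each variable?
{a: -1, n: -1, y: -2}

Step-by-step execution:
Initial: a=-1, n=1, y=-3
After step 1 (HALVE(y)): a=-1, n=1, y=-2
After step 2 (HALVE(a)): a=-1, n=1, y=-2
After step 3 (ADD(n, y)): a=-1, n=-1, y=-2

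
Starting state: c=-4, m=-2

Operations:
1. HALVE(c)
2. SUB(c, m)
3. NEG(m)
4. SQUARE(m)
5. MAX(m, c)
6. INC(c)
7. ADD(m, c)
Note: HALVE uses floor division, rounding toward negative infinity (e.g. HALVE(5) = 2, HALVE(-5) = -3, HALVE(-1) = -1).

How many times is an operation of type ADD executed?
1

Counting ADD operations:
Step 7: ADD(m, c) ← ADD
Total: 1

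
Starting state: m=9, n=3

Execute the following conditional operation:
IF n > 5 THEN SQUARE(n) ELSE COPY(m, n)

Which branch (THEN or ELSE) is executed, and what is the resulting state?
Branch: ELSE, Final state: m=3, n=3

Evaluating condition: n > 5
n = 3
Condition is False, so ELSE branch executes
After COPY(m, n): m=3, n=3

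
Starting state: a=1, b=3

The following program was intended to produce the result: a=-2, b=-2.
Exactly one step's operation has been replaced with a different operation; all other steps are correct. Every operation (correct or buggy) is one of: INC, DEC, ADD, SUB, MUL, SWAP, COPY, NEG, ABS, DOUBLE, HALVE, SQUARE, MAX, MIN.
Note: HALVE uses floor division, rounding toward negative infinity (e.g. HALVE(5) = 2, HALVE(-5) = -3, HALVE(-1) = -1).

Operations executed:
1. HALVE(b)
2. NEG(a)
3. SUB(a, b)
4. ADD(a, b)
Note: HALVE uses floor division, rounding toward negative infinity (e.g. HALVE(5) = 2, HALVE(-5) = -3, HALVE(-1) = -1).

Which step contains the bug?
Step 4

Trace with buggy code:
Initial: a=1, b=3
After step 1: a=1, b=1
After step 2: a=-1, b=1
After step 3: a=-2, b=1
After step 4: a=-1, b=1
Actual final a=-1, b=1 ≠ expected a=-2, b=-2.
Step 4 is the only position where a single-operation replacement can produce the expected result.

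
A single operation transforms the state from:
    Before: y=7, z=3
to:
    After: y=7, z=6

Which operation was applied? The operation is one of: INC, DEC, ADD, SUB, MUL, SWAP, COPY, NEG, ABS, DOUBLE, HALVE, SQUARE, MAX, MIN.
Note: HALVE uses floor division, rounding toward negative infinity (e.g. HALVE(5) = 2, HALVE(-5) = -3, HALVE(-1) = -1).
DOUBLE(z)

Analyzing the change:
Before: y=7, z=3
After: y=7, z=6
Variable z changed from 3 to 6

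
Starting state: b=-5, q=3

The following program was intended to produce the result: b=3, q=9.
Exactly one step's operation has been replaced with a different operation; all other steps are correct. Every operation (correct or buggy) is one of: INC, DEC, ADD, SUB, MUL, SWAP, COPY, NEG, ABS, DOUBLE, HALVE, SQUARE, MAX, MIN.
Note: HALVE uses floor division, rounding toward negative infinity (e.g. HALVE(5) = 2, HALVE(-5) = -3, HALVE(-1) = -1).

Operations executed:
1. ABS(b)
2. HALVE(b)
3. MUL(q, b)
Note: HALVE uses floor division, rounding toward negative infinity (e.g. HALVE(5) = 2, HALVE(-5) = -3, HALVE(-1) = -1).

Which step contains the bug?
Step 2

Trace with buggy code:
Initial: b=-5, q=3
After step 1: b=5, q=3
After step 2: b=2, q=3
After step 3: b=2, q=6
Actual final b=2, q=6 ≠ expected b=3, q=9.
Step 2 is the only position where a single-operation replacement can produce the expected result.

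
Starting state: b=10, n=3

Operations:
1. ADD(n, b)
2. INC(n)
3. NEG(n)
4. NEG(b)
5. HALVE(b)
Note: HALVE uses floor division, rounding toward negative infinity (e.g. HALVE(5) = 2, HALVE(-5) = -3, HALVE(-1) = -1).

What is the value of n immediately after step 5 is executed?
n = -14

Tracing n through execution:
Initial: n = 3
After step 1 (ADD(n, b)): n = 13
After step 2 (INC(n)): n = 14
After step 3 (NEG(n)): n = -14
After step 4 (NEG(b)): n = -14
After step 5 (HALVE(b)): n = -14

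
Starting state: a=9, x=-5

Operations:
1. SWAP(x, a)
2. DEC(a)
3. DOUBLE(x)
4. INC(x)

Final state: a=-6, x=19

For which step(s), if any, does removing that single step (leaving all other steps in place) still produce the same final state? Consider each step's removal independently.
None - removing any single step changes the final result

Testing removal of each single step:
Without step 1: final = a=8, x=-9 (different)
Without step 2: final = a=-5, x=19 (different)
Without step 3: final = a=-6, x=10 (different)
Without step 4: final = a=-6, x=18 (different)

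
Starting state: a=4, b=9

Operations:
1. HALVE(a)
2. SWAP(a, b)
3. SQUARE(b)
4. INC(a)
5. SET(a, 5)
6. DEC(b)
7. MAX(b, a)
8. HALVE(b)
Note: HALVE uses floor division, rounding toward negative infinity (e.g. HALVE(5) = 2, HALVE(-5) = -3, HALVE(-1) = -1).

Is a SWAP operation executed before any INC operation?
Yes

First SWAP: step 2
First INC: step 4
Since 2 < 4, SWAP comes first.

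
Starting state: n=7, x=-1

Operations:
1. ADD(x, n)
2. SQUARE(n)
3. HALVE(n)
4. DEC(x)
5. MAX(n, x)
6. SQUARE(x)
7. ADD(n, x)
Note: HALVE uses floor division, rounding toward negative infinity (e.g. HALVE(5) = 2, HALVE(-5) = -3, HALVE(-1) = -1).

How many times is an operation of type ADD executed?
2

Counting ADD operations:
Step 1: ADD(x, n) ← ADD
Step 7: ADD(n, x) ← ADD
Total: 2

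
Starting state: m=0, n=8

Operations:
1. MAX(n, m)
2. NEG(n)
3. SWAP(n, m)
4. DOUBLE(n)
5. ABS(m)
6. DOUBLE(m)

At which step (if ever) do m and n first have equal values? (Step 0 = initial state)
Never

m and n never become equal during execution.

Comparing values at each step:
Initial: m=0, n=8
After step 1: m=0, n=8
After step 2: m=0, n=-8
After step 3: m=-8, n=0
After step 4: m=-8, n=0
After step 5: m=8, n=0
After step 6: m=16, n=0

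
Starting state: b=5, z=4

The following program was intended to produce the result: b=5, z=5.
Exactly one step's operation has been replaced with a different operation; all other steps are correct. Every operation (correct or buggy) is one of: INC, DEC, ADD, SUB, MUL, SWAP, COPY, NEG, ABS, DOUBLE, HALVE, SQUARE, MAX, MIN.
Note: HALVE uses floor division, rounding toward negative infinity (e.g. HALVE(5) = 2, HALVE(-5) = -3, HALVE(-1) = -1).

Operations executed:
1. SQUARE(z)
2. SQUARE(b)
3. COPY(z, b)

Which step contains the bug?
Step 2

Trace with buggy code:
Initial: b=5, z=4
After step 1: b=5, z=16
After step 2: b=25, z=16
After step 3: b=25, z=25
Actual final b=25, z=25 ≠ expected b=5, z=5.
Step 2 is the only position where a single-operation replacement can produce the expected result.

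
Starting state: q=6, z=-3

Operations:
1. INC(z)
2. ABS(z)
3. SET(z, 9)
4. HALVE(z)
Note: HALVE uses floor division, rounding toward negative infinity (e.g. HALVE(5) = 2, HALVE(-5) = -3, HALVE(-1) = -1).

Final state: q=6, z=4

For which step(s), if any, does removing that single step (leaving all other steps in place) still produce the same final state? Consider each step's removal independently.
Step(s) 1, 2

Testing removal of each single step:
Without step 1: final = q=6, z=4 (same)
Without step 2: final = q=6, z=4 (same)
Without step 3: final = q=6, z=1 (different)
Without step 4: final = q=6, z=9 (different)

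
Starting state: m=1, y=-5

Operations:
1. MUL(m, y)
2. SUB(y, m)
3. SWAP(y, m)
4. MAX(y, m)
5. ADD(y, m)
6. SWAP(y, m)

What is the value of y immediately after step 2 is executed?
y = 0

Tracing y through execution:
Initial: y = -5
After step 1 (MUL(m, y)): y = -5
After step 2 (SUB(y, m)): y = 0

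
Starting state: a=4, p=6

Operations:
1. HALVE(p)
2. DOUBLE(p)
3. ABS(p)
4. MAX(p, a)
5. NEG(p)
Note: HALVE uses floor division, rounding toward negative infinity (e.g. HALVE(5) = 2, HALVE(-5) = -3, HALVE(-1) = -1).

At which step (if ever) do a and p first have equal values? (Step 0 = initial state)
Never

a and p never become equal during execution.

Comparing values at each step:
Initial: a=4, p=6
After step 1: a=4, p=3
After step 2: a=4, p=6
After step 3: a=4, p=6
After step 4: a=4, p=6
After step 5: a=4, p=-6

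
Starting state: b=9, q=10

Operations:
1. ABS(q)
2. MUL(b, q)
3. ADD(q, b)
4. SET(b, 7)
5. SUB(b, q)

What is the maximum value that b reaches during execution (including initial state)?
90

Values of b at each step:
Initial: b = 9
After step 1: b = 9
After step 2: b = 90 ← maximum
After step 3: b = 90
After step 4: b = 7
After step 5: b = -93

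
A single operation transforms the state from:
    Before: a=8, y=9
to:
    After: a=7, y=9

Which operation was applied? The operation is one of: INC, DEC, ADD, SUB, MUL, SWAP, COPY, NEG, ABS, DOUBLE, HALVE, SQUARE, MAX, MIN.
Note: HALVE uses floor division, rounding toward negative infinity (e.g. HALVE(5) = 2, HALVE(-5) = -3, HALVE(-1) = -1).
DEC(a)

Analyzing the change:
Before: a=8, y=9
After: a=7, y=9
Variable a changed from 8 to 7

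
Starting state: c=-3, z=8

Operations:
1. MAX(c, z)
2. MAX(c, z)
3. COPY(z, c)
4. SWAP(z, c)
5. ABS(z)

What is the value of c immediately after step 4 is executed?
c = 8

Tracing c through execution:
Initial: c = -3
After step 1 (MAX(c, z)): c = 8
After step 2 (MAX(c, z)): c = 8
After step 3 (COPY(z, c)): c = 8
After step 4 (SWAP(z, c)): c = 8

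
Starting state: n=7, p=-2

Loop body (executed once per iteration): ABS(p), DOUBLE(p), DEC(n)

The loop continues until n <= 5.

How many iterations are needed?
2

Tracing iterations:
Initial: n=7, p=-2
After iteration 1: n=6, p=4
After iteration 2: n=5, p=8
n <= 5 now holds, so the loop exits after 2 iterations.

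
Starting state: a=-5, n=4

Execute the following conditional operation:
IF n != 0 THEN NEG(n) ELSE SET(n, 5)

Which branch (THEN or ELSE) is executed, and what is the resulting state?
Branch: THEN, Final state: a=-5, n=-4

Evaluating condition: n != 0
n = 4
Condition is True, so THEN branch executes
After NEG(n): a=-5, n=-4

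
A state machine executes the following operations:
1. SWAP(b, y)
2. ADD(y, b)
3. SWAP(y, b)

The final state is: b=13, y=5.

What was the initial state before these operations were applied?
b=8, y=5

Working backwards:
Final state: b=13, y=5
Before step 3 (SWAP(y, b)): b=5, y=13
Before step 2 (ADD(y, b)): b=5, y=8
Before step 1 (SWAP(b, y)): b=8, y=5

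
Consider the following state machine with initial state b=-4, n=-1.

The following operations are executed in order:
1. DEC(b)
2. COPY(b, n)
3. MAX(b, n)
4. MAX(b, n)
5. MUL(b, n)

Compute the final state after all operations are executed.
{b: 1, n: -1}

Step-by-step execution:
Initial: b=-4, n=-1
After step 1 (DEC(b)): b=-5, n=-1
After step 2 (COPY(b, n)): b=-1, n=-1
After step 3 (MAX(b, n)): b=-1, n=-1
After step 4 (MAX(b, n)): b=-1, n=-1
After step 5 (MUL(b, n)): b=1, n=-1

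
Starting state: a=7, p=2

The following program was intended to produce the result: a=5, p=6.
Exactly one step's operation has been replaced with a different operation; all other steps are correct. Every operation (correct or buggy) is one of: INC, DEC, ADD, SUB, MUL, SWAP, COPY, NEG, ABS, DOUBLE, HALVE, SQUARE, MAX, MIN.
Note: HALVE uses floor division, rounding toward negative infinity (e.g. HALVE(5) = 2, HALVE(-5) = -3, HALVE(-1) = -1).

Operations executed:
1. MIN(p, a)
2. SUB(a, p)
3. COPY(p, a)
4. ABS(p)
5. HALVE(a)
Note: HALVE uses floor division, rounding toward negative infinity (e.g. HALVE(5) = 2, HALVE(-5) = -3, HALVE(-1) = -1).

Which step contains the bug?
Step 5

Trace with buggy code:
Initial: a=7, p=2
After step 1: a=7, p=2
After step 2: a=5, p=2
After step 3: a=5, p=5
After step 4: a=5, p=5
After step 5: a=2, p=5
Actual final a=2, p=5 ≠ expected a=5, p=6.
Step 5 is the only position where a single-operation replacement can produce the expected result.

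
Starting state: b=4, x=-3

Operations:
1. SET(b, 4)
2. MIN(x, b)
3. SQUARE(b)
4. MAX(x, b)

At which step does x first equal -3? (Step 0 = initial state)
Step 0

Tracing x:
Initial: x = -3 ← first occurrence
After step 1: x = -3
After step 2: x = -3
After step 3: x = -3
After step 4: x = 16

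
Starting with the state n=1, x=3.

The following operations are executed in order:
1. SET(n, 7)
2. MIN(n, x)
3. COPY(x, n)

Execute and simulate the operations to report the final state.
{n: 3, x: 3}

Step-by-step execution:
Initial: n=1, x=3
After step 1 (SET(n, 7)): n=7, x=3
After step 2 (MIN(n, x)): n=3, x=3
After step 3 (COPY(x, n)): n=3, x=3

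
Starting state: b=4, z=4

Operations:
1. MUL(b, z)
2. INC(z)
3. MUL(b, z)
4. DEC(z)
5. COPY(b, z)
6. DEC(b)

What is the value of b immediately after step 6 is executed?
b = 3

Tracing b through execution:
Initial: b = 4
After step 1 (MUL(b, z)): b = 16
After step 2 (INC(z)): b = 16
After step 3 (MUL(b, z)): b = 80
After step 4 (DEC(z)): b = 80
After step 5 (COPY(b, z)): b = 4
After step 6 (DEC(b)): b = 3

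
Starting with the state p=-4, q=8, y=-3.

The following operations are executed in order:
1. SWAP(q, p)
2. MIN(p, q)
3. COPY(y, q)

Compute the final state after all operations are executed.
{p: -4, q: -4, y: -4}

Step-by-step execution:
Initial: p=-4, q=8, y=-3
After step 1 (SWAP(q, p)): p=8, q=-4, y=-3
After step 2 (MIN(p, q)): p=-4, q=-4, y=-3
After step 3 (COPY(y, q)): p=-4, q=-4, y=-4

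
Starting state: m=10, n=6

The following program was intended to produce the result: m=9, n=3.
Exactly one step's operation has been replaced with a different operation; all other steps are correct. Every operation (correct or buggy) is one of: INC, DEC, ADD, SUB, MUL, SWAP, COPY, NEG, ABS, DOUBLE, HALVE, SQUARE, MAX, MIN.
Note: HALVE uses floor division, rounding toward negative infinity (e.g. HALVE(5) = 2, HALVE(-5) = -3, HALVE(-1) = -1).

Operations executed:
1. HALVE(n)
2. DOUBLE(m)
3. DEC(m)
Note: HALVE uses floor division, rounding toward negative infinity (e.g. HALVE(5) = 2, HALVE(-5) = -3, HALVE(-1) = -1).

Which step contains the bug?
Step 2

Trace with buggy code:
Initial: m=10, n=6
After step 1: m=10, n=3
After step 2: m=20, n=3
After step 3: m=19, n=3
Actual final m=19, n=3 ≠ expected m=9, n=3.
Step 2 is the only position where a single-operation replacement can produce the expected result.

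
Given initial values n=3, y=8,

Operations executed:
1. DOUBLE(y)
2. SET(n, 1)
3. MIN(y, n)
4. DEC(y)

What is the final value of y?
y = 0

Tracing execution:
Step 1: DOUBLE(y) → y = 16
Step 2: SET(n, 1) → y = 16
Step 3: MIN(y, n) → y = 1
Step 4: DEC(y) → y = 0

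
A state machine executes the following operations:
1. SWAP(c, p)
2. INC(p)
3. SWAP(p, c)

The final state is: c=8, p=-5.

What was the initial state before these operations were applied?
c=7, p=-5

Working backwards:
Final state: c=8, p=-5
Before step 3 (SWAP(p, c)): c=-5, p=8
Before step 2 (INC(p)): c=-5, p=7
Before step 1 (SWAP(c, p)): c=7, p=-5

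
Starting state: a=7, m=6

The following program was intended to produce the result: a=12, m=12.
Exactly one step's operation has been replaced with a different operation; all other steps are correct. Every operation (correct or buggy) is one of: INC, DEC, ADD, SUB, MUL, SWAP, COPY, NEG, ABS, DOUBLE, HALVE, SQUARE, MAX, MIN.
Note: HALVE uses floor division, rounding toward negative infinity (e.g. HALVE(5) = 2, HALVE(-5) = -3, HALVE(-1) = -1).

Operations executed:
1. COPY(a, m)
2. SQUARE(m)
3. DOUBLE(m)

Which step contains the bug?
Step 2

Trace with buggy code:
Initial: a=7, m=6
After step 1: a=6, m=6
After step 2: a=6, m=36
After step 3: a=6, m=72
Actual final a=6, m=72 ≠ expected a=12, m=12.
Step 2 is the only position where a single-operation replacement can produce the expected result.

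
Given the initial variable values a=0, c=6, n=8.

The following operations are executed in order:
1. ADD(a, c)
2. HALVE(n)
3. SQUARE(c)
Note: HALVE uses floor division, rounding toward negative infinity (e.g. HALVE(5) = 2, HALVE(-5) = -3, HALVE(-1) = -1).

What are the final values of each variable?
{a: 6, c: 36, n: 4}

Step-by-step execution:
Initial: a=0, c=6, n=8
After step 1 (ADD(a, c)): a=6, c=6, n=8
After step 2 (HALVE(n)): a=6, c=6, n=4
After step 3 (SQUARE(c)): a=6, c=36, n=4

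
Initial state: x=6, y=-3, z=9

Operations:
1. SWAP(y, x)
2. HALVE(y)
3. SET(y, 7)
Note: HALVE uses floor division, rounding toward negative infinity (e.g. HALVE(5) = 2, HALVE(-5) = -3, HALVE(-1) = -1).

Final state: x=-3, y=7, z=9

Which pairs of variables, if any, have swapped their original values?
None

Comparing initial and final values:
z: 9 → 9
x: 6 → -3
y: -3 → 7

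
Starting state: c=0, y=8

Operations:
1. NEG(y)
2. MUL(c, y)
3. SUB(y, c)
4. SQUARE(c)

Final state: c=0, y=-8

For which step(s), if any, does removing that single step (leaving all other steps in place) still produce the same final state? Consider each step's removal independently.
Step(s) 2, 3, 4

Testing removal of each single step:
Without step 1: final = c=0, y=8 (different)
Without step 2: final = c=0, y=-8 (same)
Without step 3: final = c=0, y=-8 (same)
Without step 4: final = c=0, y=-8 (same)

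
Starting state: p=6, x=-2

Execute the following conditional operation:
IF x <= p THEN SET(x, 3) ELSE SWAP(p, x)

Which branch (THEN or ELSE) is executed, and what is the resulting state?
Branch: THEN, Final state: p=6, x=3

Evaluating condition: x <= p
x = -2, p = 6
Condition is True, so THEN branch executes
After SET(x, 3): p=6, x=3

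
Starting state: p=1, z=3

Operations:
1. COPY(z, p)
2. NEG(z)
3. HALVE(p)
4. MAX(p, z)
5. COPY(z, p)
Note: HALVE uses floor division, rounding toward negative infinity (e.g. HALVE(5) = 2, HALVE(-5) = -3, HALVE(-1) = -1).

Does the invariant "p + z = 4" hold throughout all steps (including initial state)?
No, violated after step 1

The invariant is violated after step 1.

State at each step:
Initial: p=1, z=3
After step 1: p=1, z=1
After step 2: p=1, z=-1
After step 3: p=0, z=-1
After step 4: p=0, z=-1
After step 5: p=0, z=0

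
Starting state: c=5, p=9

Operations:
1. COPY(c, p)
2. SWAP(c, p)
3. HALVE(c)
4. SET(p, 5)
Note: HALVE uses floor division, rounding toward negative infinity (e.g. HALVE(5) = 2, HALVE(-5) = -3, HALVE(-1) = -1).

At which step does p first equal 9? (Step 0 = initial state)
Step 0

Tracing p:
Initial: p = 9 ← first occurrence
After step 1: p = 9
After step 2: p = 9
After step 3: p = 9
After step 4: p = 5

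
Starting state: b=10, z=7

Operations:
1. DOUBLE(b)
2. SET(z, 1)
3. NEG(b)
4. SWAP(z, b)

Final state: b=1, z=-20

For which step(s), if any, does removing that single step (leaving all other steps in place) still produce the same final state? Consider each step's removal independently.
None - removing any single step changes the final result

Testing removal of each single step:
Without step 1: final = b=1, z=-10 (different)
Without step 2: final = b=7, z=-20 (different)
Without step 3: final = b=1, z=20 (different)
Without step 4: final = b=-20, z=1 (different)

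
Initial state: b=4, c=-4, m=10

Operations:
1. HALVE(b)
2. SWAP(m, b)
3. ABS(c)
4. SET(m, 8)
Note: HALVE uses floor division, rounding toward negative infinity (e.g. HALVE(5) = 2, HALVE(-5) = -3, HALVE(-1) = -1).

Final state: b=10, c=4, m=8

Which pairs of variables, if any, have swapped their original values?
None

Comparing initial and final values:
m: 10 → 8
b: 4 → 10
c: -4 → 4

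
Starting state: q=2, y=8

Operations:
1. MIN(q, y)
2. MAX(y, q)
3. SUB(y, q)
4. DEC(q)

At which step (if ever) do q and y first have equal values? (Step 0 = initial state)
Never

q and y never become equal during execution.

Comparing values at each step:
Initial: q=2, y=8
After step 1: q=2, y=8
After step 2: q=2, y=8
After step 3: q=2, y=6
After step 4: q=1, y=6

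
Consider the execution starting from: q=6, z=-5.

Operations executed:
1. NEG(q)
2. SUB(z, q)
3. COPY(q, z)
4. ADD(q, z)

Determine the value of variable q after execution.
q = 2

Tracing execution:
Step 1: NEG(q) → q = -6
Step 2: SUB(z, q) → q = -6
Step 3: COPY(q, z) → q = 1
Step 4: ADD(q, z) → q = 2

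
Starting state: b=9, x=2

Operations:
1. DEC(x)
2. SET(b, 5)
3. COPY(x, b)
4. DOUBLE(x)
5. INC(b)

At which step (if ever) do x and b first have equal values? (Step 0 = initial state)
Step 3

x and b first become equal after step 3.

Comparing values at each step:
Initial: x=2, b=9
After step 1: x=1, b=9
After step 2: x=1, b=5
After step 3: x=5, b=5 ← equal!
After step 4: x=10, b=5
After step 5: x=10, b=6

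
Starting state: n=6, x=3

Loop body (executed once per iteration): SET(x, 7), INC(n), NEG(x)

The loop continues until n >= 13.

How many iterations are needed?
7

Tracing iterations:
Initial: n=6, x=3
After iteration 1: n=7, x=-7
After iteration 2: n=8, x=-7
After iteration 3: n=9, x=-7
After iteration 4: n=10, x=-7
After iteration 5: n=11, x=-7
After iteration 6: n=12, x=-7
After iteration 7: n=13, x=-7
n >= 13 now holds, so the loop exits after 7 iterations.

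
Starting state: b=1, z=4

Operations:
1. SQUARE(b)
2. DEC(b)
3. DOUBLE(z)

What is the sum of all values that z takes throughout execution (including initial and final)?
20

Values of z at each step:
Initial: z = 4
After step 1: z = 4
After step 2: z = 4
After step 3: z = 8
Sum = 4 + 4 + 4 + 8 = 20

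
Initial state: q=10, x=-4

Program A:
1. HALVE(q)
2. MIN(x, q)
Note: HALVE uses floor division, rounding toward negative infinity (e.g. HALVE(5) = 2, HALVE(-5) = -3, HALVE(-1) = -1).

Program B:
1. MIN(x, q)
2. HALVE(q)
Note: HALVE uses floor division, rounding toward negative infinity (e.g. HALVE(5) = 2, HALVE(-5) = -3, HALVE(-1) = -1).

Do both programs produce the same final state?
Yes

Program A final state: q=5, x=-4
Program B final state: q=5, x=-4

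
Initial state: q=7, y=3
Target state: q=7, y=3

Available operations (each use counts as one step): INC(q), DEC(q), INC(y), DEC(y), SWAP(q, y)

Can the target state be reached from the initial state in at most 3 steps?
Yes

Path (0 steps): 0 steps (already at target)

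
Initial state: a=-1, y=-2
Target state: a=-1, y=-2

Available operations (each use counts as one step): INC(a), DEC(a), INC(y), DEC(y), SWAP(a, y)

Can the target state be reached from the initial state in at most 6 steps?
Yes

Path (0 steps): 0 steps (already at target)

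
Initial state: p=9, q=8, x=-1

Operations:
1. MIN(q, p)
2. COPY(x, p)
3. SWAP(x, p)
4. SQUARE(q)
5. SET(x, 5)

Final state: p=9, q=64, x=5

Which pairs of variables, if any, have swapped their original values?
None

Comparing initial and final values:
x: -1 → 5
p: 9 → 9
q: 8 → 64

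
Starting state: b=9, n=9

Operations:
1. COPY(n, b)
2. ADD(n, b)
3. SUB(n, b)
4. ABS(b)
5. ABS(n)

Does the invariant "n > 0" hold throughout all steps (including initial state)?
Yes

The invariant holds at every step.

State at each step:
Initial: b=9, n=9
After step 1: b=9, n=9
After step 2: b=9, n=18
After step 3: b=9, n=9
After step 4: b=9, n=9
After step 5: b=9, n=9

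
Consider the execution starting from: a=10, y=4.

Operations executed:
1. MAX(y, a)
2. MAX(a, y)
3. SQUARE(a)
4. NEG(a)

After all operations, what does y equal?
y = 10

Tracing execution:
Step 1: MAX(y, a) → y = 10
Step 2: MAX(a, y) → y = 10
Step 3: SQUARE(a) → y = 10
Step 4: NEG(a) → y = 10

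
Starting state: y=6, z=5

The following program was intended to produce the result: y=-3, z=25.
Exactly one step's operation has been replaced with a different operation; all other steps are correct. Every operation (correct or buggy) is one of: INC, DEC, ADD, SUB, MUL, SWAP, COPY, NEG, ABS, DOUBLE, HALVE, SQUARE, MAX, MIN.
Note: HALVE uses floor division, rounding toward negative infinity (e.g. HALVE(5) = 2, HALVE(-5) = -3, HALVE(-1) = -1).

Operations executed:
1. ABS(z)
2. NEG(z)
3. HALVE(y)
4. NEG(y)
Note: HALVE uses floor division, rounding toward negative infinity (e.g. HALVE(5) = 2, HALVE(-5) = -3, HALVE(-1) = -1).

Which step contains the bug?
Step 2

Trace with buggy code:
Initial: y=6, z=5
After step 1: y=6, z=5
After step 2: y=6, z=-5
After step 3: y=3, z=-5
After step 4: y=-3, z=-5
Actual final y=-3, z=-5 ≠ expected y=-3, z=25.
Step 2 is the only position where a single-operation replacement can produce the expected result.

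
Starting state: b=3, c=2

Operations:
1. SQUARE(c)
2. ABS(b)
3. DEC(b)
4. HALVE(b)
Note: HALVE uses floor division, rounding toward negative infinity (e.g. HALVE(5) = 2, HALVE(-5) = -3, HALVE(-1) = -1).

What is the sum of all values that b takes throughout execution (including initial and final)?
12

Values of b at each step:
Initial: b = 3
After step 1: b = 3
After step 2: b = 3
After step 3: b = 2
After step 4: b = 1
Sum = 3 + 3 + 3 + 2 + 1 = 12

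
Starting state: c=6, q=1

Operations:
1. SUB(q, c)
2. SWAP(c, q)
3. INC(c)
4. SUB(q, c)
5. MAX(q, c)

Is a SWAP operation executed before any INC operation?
Yes

First SWAP: step 2
First INC: step 3
Since 2 < 3, SWAP comes first.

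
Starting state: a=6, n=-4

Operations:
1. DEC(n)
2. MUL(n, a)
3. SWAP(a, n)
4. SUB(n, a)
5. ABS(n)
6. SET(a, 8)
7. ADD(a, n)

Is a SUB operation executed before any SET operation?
Yes

First SUB: step 4
First SET: step 6
Since 4 < 6, SUB comes first.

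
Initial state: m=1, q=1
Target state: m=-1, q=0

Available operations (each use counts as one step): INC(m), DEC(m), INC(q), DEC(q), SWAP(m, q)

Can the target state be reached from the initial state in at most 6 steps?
Yes

Path (3 steps): DEC(m) → DEC(m) → DEC(q)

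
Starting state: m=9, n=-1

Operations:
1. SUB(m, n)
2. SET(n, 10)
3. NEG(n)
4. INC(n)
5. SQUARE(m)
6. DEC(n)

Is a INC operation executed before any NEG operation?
No

First INC: step 4
First NEG: step 3
Since 4 > 3, NEG comes first.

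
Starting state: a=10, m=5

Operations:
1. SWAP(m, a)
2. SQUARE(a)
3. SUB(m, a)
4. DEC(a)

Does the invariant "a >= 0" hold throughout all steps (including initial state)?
Yes

The invariant holds at every step.

State at each step:
Initial: a=10, m=5
After step 1: a=5, m=10
After step 2: a=25, m=10
After step 3: a=25, m=-15
After step 4: a=24, m=-15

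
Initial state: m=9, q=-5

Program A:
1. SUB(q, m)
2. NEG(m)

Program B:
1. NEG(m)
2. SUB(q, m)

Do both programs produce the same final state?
No

Program A final state: m=-9, q=-14
Program B final state: m=-9, q=4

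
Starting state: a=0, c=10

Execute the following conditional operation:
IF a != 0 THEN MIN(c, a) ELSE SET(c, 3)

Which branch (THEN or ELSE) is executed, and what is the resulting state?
Branch: ELSE, Final state: a=0, c=3

Evaluating condition: a != 0
a = 0
Condition is False, so ELSE branch executes
After SET(c, 3): a=0, c=3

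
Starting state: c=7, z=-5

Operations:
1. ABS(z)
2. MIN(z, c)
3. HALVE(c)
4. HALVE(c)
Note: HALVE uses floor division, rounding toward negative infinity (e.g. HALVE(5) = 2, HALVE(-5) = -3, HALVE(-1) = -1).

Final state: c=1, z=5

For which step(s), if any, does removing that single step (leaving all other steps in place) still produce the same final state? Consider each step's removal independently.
Step(s) 2

Testing removal of each single step:
Without step 1: final = c=1, z=-5 (different)
Without step 2: final = c=1, z=5 (same)
Without step 3: final = c=3, z=5 (different)
Without step 4: final = c=3, z=5 (different)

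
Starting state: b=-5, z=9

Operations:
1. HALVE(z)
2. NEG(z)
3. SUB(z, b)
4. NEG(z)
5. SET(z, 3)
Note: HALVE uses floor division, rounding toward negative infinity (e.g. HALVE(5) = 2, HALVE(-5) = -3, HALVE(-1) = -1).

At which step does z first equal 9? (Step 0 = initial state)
Step 0

Tracing z:
Initial: z = 9 ← first occurrence
After step 1: z = 4
After step 2: z = -4
After step 3: z = 1
After step 4: z = -1
After step 5: z = 3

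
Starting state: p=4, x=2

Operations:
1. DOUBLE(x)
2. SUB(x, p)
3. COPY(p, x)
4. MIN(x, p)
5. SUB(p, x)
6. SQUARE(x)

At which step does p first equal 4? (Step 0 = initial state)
Step 0

Tracing p:
Initial: p = 4 ← first occurrence
After step 1: p = 4
After step 2: p = 4
After step 3: p = 0
After step 4: p = 0
After step 5: p = 0
After step 6: p = 0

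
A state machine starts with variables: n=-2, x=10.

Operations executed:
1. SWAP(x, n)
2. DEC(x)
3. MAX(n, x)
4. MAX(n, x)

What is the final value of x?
x = -3

Tracing execution:
Step 1: SWAP(x, n) → x = -2
Step 2: DEC(x) → x = -3
Step 3: MAX(n, x) → x = -3
Step 4: MAX(n, x) → x = -3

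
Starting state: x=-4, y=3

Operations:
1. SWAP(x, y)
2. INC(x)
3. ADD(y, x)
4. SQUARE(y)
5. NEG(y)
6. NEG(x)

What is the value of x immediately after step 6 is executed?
x = -4

Tracing x through execution:
Initial: x = -4
After step 1 (SWAP(x, y)): x = 3
After step 2 (INC(x)): x = 4
After step 3 (ADD(y, x)): x = 4
After step 4 (SQUARE(y)): x = 4
After step 5 (NEG(y)): x = 4
After step 6 (NEG(x)): x = -4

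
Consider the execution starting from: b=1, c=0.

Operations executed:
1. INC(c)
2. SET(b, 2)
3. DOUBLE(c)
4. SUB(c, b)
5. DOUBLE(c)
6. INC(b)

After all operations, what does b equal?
b = 3

Tracing execution:
Step 1: INC(c) → b = 1
Step 2: SET(b, 2) → b = 2
Step 3: DOUBLE(c) → b = 2
Step 4: SUB(c, b) → b = 2
Step 5: DOUBLE(c) → b = 2
Step 6: INC(b) → b = 3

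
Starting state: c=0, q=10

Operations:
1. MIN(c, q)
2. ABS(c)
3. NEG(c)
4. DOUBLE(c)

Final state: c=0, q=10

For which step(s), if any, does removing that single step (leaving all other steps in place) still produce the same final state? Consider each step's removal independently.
Step(s) 1, 2, 3, 4

Testing removal of each single step:
Without step 1: final = c=0, q=10 (same)
Without step 2: final = c=0, q=10 (same)
Without step 3: final = c=0, q=10 (same)
Without step 4: final = c=0, q=10 (same)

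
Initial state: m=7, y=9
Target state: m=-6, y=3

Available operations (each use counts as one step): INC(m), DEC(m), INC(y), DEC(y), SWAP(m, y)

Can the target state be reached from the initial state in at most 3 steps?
No

The target state cannot be reached within 3 steps.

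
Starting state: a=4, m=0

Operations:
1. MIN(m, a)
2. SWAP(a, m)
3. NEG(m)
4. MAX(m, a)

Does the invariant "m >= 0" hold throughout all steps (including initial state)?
No, violated after step 3

The invariant is violated after step 3.

State at each step:
Initial: a=4, m=0
After step 1: a=4, m=0
After step 2: a=0, m=4
After step 3: a=0, m=-4
After step 4: a=0, m=0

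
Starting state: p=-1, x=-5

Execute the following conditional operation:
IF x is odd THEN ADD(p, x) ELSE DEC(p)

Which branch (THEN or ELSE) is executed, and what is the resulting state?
Branch: THEN, Final state: p=-6, x=-5

Evaluating condition: x is odd
Condition is True, so THEN branch executes
After ADD(p, x): p=-6, x=-5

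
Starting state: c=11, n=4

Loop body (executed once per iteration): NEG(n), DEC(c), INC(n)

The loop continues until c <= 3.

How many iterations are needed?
8

Tracing iterations:
Initial: c=11, n=4
After iteration 1: c=10, n=-3
After iteration 2: c=9, n=4
After iteration 3: c=8, n=-3
After iteration 4: c=7, n=4
After iteration 5: c=6, n=-3
After iteration 6: c=5, n=4
After iteration 7: c=4, n=-3
After iteration 8: c=3, n=4
c <= 3 now holds, so the loop exits after 8 iterations.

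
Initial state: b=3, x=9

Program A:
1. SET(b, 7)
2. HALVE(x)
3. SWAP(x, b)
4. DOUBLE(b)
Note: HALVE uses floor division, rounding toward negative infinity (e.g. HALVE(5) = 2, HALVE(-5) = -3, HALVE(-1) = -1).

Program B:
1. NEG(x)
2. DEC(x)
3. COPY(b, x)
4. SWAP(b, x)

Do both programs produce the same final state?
No

Program A final state: b=8, x=7
Program B final state: b=-10, x=-10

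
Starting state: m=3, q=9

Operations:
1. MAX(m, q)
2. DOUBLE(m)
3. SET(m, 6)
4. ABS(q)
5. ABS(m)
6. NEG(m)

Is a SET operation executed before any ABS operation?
Yes

First SET: step 3
First ABS: step 4
Since 3 < 4, SET comes first.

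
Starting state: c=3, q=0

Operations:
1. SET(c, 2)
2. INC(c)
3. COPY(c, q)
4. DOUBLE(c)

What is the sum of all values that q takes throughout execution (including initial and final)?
0

Values of q at each step:
Initial: q = 0
After step 1: q = 0
After step 2: q = 0
After step 3: q = 0
After step 4: q = 0
Sum = 0 + 0 + 0 + 0 + 0 = 0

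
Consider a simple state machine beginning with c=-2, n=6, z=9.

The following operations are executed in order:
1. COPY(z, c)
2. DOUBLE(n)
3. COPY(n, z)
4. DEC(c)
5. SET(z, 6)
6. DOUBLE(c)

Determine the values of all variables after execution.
{c: -6, n: -2, z: 6}

Step-by-step execution:
Initial: c=-2, n=6, z=9
After step 1 (COPY(z, c)): c=-2, n=6, z=-2
After step 2 (DOUBLE(n)): c=-2, n=12, z=-2
After step 3 (COPY(n, z)): c=-2, n=-2, z=-2
After step 4 (DEC(c)): c=-3, n=-2, z=-2
After step 5 (SET(z, 6)): c=-3, n=-2, z=6
After step 6 (DOUBLE(c)): c=-6, n=-2, z=6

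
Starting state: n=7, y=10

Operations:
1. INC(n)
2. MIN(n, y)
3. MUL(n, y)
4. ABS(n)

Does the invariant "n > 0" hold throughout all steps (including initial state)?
Yes

The invariant holds at every step.

State at each step:
Initial: n=7, y=10
After step 1: n=8, y=10
After step 2: n=8, y=10
After step 3: n=80, y=10
After step 4: n=80, y=10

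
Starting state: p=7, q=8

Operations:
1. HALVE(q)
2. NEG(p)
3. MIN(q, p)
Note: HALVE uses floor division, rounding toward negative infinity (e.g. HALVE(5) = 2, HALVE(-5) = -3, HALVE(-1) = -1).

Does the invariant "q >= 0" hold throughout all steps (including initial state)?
No, violated after step 3

The invariant is violated after step 3.

State at each step:
Initial: p=7, q=8
After step 1: p=7, q=4
After step 2: p=-7, q=4
After step 3: p=-7, q=-7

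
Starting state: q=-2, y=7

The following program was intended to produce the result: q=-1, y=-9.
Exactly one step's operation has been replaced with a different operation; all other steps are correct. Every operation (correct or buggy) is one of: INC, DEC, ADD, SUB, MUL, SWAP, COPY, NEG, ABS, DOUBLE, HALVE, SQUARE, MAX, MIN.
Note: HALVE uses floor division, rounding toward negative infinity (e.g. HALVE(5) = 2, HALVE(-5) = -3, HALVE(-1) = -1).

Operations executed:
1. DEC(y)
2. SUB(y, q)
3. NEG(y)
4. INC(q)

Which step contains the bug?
Step 1

Trace with buggy code:
Initial: q=-2, y=7
After step 1: q=-2, y=6
After step 2: q=-2, y=8
After step 3: q=-2, y=-8
After step 4: q=-1, y=-8
Actual final q=-1, y=-8 ≠ expected q=-1, y=-9.
Step 1 is the only position where a single-operation replacement can produce the expected result.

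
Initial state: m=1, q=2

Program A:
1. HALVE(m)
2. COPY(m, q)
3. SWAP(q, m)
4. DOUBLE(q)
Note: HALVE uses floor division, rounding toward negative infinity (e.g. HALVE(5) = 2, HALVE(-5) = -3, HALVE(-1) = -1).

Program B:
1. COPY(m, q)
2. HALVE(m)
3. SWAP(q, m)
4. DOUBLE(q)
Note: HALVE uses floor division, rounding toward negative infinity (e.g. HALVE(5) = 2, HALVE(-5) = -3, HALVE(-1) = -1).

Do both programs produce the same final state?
No

Program A final state: m=2, q=4
Program B final state: m=2, q=2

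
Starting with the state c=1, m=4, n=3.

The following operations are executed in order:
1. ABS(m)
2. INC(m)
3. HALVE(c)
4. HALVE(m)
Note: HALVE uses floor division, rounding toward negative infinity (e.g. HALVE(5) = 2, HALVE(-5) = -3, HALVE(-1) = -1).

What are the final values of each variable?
{c: 0, m: 2, n: 3}

Step-by-step execution:
Initial: c=1, m=4, n=3
After step 1 (ABS(m)): c=1, m=4, n=3
After step 2 (INC(m)): c=1, m=5, n=3
After step 3 (HALVE(c)): c=0, m=5, n=3
After step 4 (HALVE(m)): c=0, m=2, n=3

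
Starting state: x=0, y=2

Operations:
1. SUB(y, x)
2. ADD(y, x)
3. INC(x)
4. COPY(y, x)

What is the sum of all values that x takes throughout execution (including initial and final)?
2

Values of x at each step:
Initial: x = 0
After step 1: x = 0
After step 2: x = 0
After step 3: x = 1
After step 4: x = 1
Sum = 0 + 0 + 0 + 1 + 1 = 2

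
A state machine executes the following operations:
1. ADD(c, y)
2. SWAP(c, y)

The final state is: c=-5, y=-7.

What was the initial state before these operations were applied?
c=-2, y=-5

Working backwards:
Final state: c=-5, y=-7
Before step 2 (SWAP(c, y)): c=-7, y=-5
Before step 1 (ADD(c, y)): c=-2, y=-5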